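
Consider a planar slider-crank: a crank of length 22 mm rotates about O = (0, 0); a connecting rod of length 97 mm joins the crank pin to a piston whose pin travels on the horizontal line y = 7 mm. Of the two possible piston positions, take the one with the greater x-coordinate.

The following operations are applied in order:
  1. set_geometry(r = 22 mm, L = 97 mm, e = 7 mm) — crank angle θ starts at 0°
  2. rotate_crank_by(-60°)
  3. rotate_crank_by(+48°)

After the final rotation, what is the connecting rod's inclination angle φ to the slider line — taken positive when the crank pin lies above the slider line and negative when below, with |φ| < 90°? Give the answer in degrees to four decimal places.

-6.8529

set_geometry: r = 22 mm, L = 97 mm, e = 7 mm; θ ← 0°
rotate_crank_by(-60°): θ ← 0° -60° = -60°
rotate_crank_by(+48°): θ ← -60° +48° = -12°
crank pin P = (r cos θ, r sin θ) = (21.519247, -4.574057)
h = r sin θ − e = -4.574057 − 7 = -11.574057
sin φ = h / L = -11.574057 / 97 = -0.11932018
φ = arcsin(-0.11932018) = -6.852870°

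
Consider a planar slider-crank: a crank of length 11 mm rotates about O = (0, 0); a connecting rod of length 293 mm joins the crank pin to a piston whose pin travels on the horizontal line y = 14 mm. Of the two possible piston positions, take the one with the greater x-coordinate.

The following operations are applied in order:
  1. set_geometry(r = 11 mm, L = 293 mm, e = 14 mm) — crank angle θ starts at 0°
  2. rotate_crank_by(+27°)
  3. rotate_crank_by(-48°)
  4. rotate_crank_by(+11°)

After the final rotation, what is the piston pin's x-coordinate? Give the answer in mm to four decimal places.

set_geometry: r = 11 mm, L = 293 mm, e = 14 mm; θ ← 0°
rotate_crank_by(+27°): θ ← 0° +27° = 27°
rotate_crank_by(-48°): θ ← 27° -48° = -21°
rotate_crank_by(+11°): θ ← -21° +11° = -10°
crank pin P = (r cos θ, r sin θ) = (10.832885, -1.910130)
h = r sin θ − e = -1.910130 − 14 = -15.910130
x = r cos θ + √(L² − h²) = 10.832885 + √(85849.0 − 253.1322) = 10.832885 + 292.567715 = 303.400600

303.4006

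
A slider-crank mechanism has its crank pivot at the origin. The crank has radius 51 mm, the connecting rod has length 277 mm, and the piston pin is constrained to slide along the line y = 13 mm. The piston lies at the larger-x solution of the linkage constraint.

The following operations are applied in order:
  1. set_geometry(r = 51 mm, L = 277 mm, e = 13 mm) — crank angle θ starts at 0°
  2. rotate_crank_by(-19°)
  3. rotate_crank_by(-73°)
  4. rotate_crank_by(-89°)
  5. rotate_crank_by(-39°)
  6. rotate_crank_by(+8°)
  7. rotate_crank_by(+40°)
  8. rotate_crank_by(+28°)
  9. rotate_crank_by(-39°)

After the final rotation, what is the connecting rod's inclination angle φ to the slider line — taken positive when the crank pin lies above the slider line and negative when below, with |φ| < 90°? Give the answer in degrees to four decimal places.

-2.1374

set_geometry: r = 51 mm, L = 277 mm, e = 13 mm; θ ← 0°
rotate_crank_by(-19°): θ ← 0° -19° = -19°
rotate_crank_by(-73°): θ ← -19° -73° = -92°
rotate_crank_by(-89°): θ ← -92° -89° = -181°
rotate_crank_by(-39°): θ ← -181° -39° = -220°
rotate_crank_by(+8°): θ ← -220° +8° = -212°
rotate_crank_by(+40°): θ ← -212° +40° = -172°
rotate_crank_by(+28°): θ ← -172° +28° = -144°
rotate_crank_by(-39°): θ ← -144° -39° = -183°
crank pin P = (r cos θ, r sin θ) = (-50.930106, 2.669134)
h = r sin θ − e = 2.669134 − 13 = -10.330866
sin φ = h / L = -10.330866 / 277 = -0.03729555
φ = arcsin(-0.03729555) = -2.137373°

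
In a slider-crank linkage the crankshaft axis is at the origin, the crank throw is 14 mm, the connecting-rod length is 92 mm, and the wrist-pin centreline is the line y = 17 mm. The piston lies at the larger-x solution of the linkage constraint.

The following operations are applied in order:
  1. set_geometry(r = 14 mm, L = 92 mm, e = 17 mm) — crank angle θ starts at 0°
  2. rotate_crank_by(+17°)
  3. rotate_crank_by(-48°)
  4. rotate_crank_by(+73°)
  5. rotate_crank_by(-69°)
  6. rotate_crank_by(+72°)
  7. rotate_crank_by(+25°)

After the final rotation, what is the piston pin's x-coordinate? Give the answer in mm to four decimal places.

96.7079

set_geometry: r = 14 mm, L = 92 mm, e = 17 mm; θ ← 0°
rotate_crank_by(+17°): θ ← 0° +17° = 17°
rotate_crank_by(-48°): θ ← 17° -48° = -31°
rotate_crank_by(+73°): θ ← -31° +73° = 42°
rotate_crank_by(-69°): θ ← 42° -69° = -27°
rotate_crank_by(+72°): θ ← -27° +72° = 45°
rotate_crank_by(+25°): θ ← 45° +25° = 70°
crank pin P = (r cos θ, r sin θ) = (4.788282, 13.155697)
h = r sin θ − e = 13.155697 − 17 = -3.844303
x = r cos θ + √(L² − h²) = 4.788282 + √(8464.0 − 14.7787) = 4.788282 + 91.919646 = 96.707928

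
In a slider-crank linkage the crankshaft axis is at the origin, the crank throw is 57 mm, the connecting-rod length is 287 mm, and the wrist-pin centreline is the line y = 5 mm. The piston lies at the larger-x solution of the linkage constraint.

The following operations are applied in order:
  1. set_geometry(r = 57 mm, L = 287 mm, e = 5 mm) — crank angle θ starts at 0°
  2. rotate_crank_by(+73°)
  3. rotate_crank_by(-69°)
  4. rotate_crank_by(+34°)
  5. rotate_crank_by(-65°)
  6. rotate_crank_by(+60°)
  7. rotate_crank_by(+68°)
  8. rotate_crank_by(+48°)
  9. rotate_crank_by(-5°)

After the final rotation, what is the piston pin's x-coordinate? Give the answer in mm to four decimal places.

239.4671

set_geometry: r = 57 mm, L = 287 mm, e = 5 mm; θ ← 0°
rotate_crank_by(+73°): θ ← 0° +73° = 73°
rotate_crank_by(-69°): θ ← 73° -69° = 4°
rotate_crank_by(+34°): θ ← 4° +34° = 38°
rotate_crank_by(-65°): θ ← 38° -65° = -27°
rotate_crank_by(+60°): θ ← -27° +60° = 33°
rotate_crank_by(+68°): θ ← 33° +68° = 101°
rotate_crank_by(+48°): θ ← 101° +48° = 149°
rotate_crank_by(-5°): θ ← 149° -5° = 144°
crank pin P = (r cos θ, r sin θ) = (-46.113969, 33.503759)
h = r sin θ − e = 33.503759 − 5 = 28.503759
x = r cos θ + √(L² − h²) = -46.113969 + √(82369.0 − 812.4643) = -46.113969 + 285.581049 = 239.467081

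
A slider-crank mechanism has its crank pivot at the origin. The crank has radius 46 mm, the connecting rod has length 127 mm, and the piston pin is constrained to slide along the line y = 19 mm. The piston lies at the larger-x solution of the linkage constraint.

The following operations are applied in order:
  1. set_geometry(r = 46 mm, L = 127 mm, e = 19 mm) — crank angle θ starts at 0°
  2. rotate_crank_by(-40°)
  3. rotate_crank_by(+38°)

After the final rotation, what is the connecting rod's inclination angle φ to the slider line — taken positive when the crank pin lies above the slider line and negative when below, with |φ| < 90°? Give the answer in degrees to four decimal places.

set_geometry: r = 46 mm, L = 127 mm, e = 19 mm; θ ← 0°
rotate_crank_by(-40°): θ ← 0° -40° = -40°
rotate_crank_by(+38°): θ ← -40° +38° = -2°
crank pin P = (r cos θ, r sin θ) = (45.971978, -1.605377)
h = r sin θ − e = -1.605377 − 19 = -20.605377
sin φ = h / L = -20.605377 / 127 = -0.16224706
φ = arcsin(-0.16224706) = -9.337348°

-9.3373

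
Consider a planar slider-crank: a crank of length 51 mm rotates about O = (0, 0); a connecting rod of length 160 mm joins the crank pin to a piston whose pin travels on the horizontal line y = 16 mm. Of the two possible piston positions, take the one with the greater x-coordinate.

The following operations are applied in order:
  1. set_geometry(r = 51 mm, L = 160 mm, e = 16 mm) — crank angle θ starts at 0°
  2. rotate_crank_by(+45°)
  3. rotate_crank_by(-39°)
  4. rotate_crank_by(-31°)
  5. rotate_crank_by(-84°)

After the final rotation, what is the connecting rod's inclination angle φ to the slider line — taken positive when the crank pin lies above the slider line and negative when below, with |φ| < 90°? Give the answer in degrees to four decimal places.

-23.6647

set_geometry: r = 51 mm, L = 160 mm, e = 16 mm; θ ← 0°
rotate_crank_by(+45°): θ ← 0° +45° = 45°
rotate_crank_by(-39°): θ ← 45° -39° = 6°
rotate_crank_by(-31°): θ ← 6° -31° = -25°
rotate_crank_by(-84°): θ ← -25° -84° = -109°
crank pin P = (r cos θ, r sin θ) = (-16.603976, -48.221447)
h = r sin θ − e = -48.221447 − 16 = -64.221447
sin φ = h / L = -64.221447 / 160 = -0.40138405
φ = arcsin(-0.40138405) = -23.664730°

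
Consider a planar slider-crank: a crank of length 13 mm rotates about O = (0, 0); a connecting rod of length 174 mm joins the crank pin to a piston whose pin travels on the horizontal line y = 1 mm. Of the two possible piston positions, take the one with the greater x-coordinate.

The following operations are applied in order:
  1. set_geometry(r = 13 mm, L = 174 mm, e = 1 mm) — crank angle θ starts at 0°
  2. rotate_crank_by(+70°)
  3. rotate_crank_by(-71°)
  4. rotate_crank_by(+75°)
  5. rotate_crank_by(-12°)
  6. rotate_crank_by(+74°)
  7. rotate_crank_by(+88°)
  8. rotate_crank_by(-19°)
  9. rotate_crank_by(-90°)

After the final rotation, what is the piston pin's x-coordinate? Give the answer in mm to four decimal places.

set_geometry: r = 13 mm, L = 174 mm, e = 1 mm; θ ← 0°
rotate_crank_by(+70°): θ ← 0° +70° = 70°
rotate_crank_by(-71°): θ ← 70° -71° = -1°
rotate_crank_by(+75°): θ ← -1° +75° = 74°
rotate_crank_by(-12°): θ ← 74° -12° = 62°
rotate_crank_by(+74°): θ ← 62° +74° = 136°
rotate_crank_by(+88°): θ ← 136° +88° = 224°
rotate_crank_by(-19°): θ ← 224° -19° = 205°
rotate_crank_by(-90°): θ ← 205° -90° = 115°
crank pin P = (r cos θ, r sin θ) = (-5.494037, 11.782001)
h = r sin θ − e = 11.782001 − 1 = 10.782001
x = r cos θ + √(L² − h²) = -5.494037 + √(30276.0 − 116.2516) = -5.494037 + 173.665623 = 168.171585

168.1716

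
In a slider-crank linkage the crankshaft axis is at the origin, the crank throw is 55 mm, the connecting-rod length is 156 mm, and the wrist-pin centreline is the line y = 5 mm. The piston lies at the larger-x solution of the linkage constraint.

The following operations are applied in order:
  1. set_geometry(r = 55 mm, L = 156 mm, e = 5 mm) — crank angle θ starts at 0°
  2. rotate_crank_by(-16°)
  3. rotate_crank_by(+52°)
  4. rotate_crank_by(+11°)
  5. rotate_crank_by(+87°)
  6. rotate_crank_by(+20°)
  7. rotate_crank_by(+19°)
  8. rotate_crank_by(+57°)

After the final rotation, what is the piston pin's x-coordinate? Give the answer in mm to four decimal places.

set_geometry: r = 55 mm, L = 156 mm, e = 5 mm; θ ← 0°
rotate_crank_by(-16°): θ ← 0° -16° = -16°
rotate_crank_by(+52°): θ ← -16° +52° = 36°
rotate_crank_by(+11°): θ ← 36° +11° = 47°
rotate_crank_by(+87°): θ ← 47° +87° = 134°
rotate_crank_by(+20°): θ ← 134° +20° = 154°
rotate_crank_by(+19°): θ ← 154° +19° = 173°
rotate_crank_by(+57°): θ ← 173° +57° = 230°
crank pin P = (r cos θ, r sin θ) = (-35.353319, -42.132444)
h = r sin θ − e = -42.132444 − 5 = -47.132444
x = r cos θ + √(L² − h²) = -35.353319 + √(24336.0 − 2221.4673) = -35.353319 + 148.709558 = 113.356240

113.3562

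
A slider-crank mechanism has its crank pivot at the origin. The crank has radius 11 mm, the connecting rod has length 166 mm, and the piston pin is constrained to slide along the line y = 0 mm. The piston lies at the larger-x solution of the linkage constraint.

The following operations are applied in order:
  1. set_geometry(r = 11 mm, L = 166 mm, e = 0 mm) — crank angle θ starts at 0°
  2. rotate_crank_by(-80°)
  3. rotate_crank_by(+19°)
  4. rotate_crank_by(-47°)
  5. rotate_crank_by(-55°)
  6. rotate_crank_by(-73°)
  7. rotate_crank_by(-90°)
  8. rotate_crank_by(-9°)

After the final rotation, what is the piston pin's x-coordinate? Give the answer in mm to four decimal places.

set_geometry: r = 11 mm, L = 166 mm, e = 0 mm; θ ← 0°
rotate_crank_by(-80°): θ ← 0° -80° = -80°
rotate_crank_by(+19°): θ ← -80° +19° = -61°
rotate_crank_by(-47°): θ ← -61° -47° = -108°
rotate_crank_by(-55°): θ ← -108° -55° = -163°
rotate_crank_by(-73°): θ ← -163° -73° = -236°
rotate_crank_by(-90°): θ ← -236° -90° = -326°
rotate_crank_by(-9°): θ ← -326° -9° = -335°
crank pin P = (r cos θ, r sin θ) = (9.969386, 4.648801)
h = r sin θ − e = 4.648801 − 0 = 4.648801
x = r cos θ + √(L² − h²) = 9.969386 + √(27556.0 − 21.6113) = 9.969386 + 165.934893 = 175.904278

175.9043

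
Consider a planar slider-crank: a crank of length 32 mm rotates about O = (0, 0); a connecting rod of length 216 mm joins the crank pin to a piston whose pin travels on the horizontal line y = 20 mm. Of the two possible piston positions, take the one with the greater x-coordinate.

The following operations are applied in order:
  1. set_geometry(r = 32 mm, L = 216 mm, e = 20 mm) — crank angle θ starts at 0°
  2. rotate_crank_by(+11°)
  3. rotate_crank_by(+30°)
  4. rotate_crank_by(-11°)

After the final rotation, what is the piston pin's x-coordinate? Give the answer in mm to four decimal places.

243.6758

set_geometry: r = 32 mm, L = 216 mm, e = 20 mm; θ ← 0°
rotate_crank_by(+11°): θ ← 0° +11° = 11°
rotate_crank_by(+30°): θ ← 11° +30° = 41°
rotate_crank_by(-11°): θ ← 41° -11° = 30°
crank pin P = (r cos θ, r sin θ) = (27.712813, 16.000000)
h = r sin θ − e = 16.000000 − 20 = -4.000000
x = r cos θ + √(L² − h²) = 27.712813 + √(46656.0 − 16.0000) = 27.712813 + 215.962960 = 243.675773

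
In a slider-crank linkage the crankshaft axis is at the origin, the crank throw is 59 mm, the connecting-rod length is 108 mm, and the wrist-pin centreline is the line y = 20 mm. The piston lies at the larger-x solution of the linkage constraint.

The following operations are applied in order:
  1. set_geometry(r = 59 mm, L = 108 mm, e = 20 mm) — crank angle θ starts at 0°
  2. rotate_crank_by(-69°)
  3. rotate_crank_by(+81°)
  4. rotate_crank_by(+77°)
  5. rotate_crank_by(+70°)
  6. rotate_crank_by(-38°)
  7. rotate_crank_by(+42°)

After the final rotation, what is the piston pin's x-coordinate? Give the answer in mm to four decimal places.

51.5430

set_geometry: r = 59 mm, L = 108 mm, e = 20 mm; θ ← 0°
rotate_crank_by(-69°): θ ← 0° -69° = -69°
rotate_crank_by(+81°): θ ← -69° +81° = 12°
rotate_crank_by(+77°): θ ← 12° +77° = 89°
rotate_crank_by(+70°): θ ← 89° +70° = 159°
rotate_crank_by(-38°): θ ← 159° -38° = 121°
rotate_crank_by(+42°): θ ← 121° +42° = 163°
crank pin P = (r cos θ, r sin θ) = (-56.421981, 17.249931)
h = r sin θ − e = 17.249931 − 20 = -2.750069
x = r cos θ + √(L² − h²) = -56.421981 + √(11664.0 − 7.5629) = -56.421981 + 107.964981 = 51.543000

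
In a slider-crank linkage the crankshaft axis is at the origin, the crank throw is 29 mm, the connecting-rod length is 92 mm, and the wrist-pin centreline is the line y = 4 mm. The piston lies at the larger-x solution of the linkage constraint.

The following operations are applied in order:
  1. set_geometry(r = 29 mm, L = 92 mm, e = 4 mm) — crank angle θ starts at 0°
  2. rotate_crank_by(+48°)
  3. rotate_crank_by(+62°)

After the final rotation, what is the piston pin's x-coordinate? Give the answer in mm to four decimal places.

set_geometry: r = 29 mm, L = 92 mm, e = 4 mm; θ ← 0°
rotate_crank_by(+48°): θ ← 0° +48° = 48°
rotate_crank_by(+62°): θ ← 48° +62° = 110°
crank pin P = (r cos θ, r sin θ) = (-9.918584, 27.251086)
h = r sin θ − e = 27.251086 − 4 = 23.251086
x = r cos θ + √(L² − h²) = -9.918584 + √(8464.0 − 540.6130) = -9.918584 + 89.013409 = 79.094825

79.0948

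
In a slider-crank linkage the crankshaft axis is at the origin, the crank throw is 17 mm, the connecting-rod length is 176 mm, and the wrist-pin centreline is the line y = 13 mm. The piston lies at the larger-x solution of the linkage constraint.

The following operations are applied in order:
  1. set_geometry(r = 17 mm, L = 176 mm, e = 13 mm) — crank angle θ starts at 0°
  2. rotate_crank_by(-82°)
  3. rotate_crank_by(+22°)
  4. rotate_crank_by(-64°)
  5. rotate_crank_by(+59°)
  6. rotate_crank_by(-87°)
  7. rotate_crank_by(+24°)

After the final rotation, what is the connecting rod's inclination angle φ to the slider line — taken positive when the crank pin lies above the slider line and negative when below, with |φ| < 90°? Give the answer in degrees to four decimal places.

-8.6257

set_geometry: r = 17 mm, L = 176 mm, e = 13 mm; θ ← 0°
rotate_crank_by(-82°): θ ← 0° -82° = -82°
rotate_crank_by(+22°): θ ← -82° +22° = -60°
rotate_crank_by(-64°): θ ← -60° -64° = -124°
rotate_crank_by(+59°): θ ← -124° +59° = -65°
rotate_crank_by(-87°): θ ← -65° -87° = -152°
rotate_crank_by(+24°): θ ← -152° +24° = -128°
crank pin P = (r cos θ, r sin θ) = (-10.466245, -13.396183)
h = r sin θ − e = -13.396183 − 13 = -26.396183
sin φ = h / L = -26.396183 / 176 = -0.14997831
φ = arcsin(-0.14997831) = -8.625670°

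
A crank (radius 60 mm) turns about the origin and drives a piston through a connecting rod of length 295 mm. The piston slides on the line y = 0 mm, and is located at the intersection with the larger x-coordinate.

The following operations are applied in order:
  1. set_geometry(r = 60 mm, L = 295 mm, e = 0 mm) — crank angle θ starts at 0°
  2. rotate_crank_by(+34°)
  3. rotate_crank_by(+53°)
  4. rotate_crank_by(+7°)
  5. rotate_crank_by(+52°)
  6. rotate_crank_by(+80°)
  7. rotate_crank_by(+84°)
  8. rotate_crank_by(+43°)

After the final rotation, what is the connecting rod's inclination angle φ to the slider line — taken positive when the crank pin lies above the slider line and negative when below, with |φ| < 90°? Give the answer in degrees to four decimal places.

-1.4203

set_geometry: r = 60 mm, L = 295 mm, e = 0 mm; θ ← 0°
rotate_crank_by(+34°): θ ← 0° +34° = 34°
rotate_crank_by(+53°): θ ← 34° +53° = 87°
rotate_crank_by(+7°): θ ← 87° +7° = 94°
rotate_crank_by(+52°): θ ← 94° +52° = 146°
rotate_crank_by(+80°): θ ← 146° +80° = 226°
rotate_crank_by(+84°): θ ← 226° +84° = 310°
rotate_crank_by(+43°): θ ← 310° +43° = 353°
crank pin P = (r cos θ, r sin θ) = (59.552769, -7.312161)
h = r sin θ − e = -7.312161 − 0 = -7.312161
sin φ = h / L = -7.312161 / 295 = -0.02478699
φ = arcsin(-0.02478699) = -1.420335°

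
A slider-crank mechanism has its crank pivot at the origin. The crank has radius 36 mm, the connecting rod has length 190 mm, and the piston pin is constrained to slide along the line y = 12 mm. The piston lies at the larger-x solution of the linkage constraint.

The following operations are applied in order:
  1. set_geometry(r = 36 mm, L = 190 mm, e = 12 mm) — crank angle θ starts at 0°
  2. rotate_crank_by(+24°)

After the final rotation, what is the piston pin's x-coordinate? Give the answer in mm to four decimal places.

set_geometry: r = 36 mm, L = 190 mm, e = 12 mm; θ ← 0°
rotate_crank_by(+24°): θ ← 0° +24° = 24°
crank pin P = (r cos θ, r sin θ) = (32.887636, 14.642519)
h = r sin θ − e = 14.642519 − 12 = 2.642519
x = r cos θ + √(L² − h²) = 32.887636 + √(36100.0 − 6.9829) = 32.887636 + 189.981623 = 222.869260

222.8693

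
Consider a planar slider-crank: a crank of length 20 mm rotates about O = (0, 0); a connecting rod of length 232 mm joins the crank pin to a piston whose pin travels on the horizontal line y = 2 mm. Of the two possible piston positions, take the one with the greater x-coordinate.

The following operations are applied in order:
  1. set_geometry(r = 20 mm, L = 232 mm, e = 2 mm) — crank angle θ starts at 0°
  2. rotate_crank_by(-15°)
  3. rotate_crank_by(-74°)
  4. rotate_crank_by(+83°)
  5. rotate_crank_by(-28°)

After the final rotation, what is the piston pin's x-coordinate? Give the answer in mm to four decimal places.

set_geometry: r = 20 mm, L = 232 mm, e = 2 mm; θ ← 0°
rotate_crank_by(-15°): θ ← 0° -15° = -15°
rotate_crank_by(-74°): θ ← -15° -74° = -89°
rotate_crank_by(+83°): θ ← -89° +83° = -6°
rotate_crank_by(-28°): θ ← -6° -28° = -34°
crank pin P = (r cos θ, r sin θ) = (16.580751, -11.183858)
h = r sin θ − e = -11.183858 − 2 = -13.183858
x = r cos θ + √(L² − h²) = 16.580751 + √(53824.0 − 173.8141) = 16.580751 + 231.625098 = 248.205849

248.2058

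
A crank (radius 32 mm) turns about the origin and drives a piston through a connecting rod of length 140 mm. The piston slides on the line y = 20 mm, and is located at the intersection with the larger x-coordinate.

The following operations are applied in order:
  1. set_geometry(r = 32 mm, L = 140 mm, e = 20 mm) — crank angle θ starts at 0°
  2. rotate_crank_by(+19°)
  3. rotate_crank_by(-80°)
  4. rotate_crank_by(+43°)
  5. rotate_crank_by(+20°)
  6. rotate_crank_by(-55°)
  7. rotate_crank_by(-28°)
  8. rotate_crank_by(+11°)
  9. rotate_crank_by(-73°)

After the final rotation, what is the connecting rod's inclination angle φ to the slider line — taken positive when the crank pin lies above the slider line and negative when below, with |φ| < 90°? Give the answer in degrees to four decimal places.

-16.2850

set_geometry: r = 32 mm, L = 140 mm, e = 20 mm; θ ← 0°
rotate_crank_by(+19°): θ ← 0° +19° = 19°
rotate_crank_by(-80°): θ ← 19° -80° = -61°
rotate_crank_by(+43°): θ ← -61° +43° = -18°
rotate_crank_by(+20°): θ ← -18° +20° = 2°
rotate_crank_by(-55°): θ ← 2° -55° = -53°
rotate_crank_by(-28°): θ ← -53° -28° = -81°
rotate_crank_by(+11°): θ ← -81° +11° = -70°
rotate_crank_by(-73°): θ ← -70° -73° = -143°
crank pin P = (r cos θ, r sin θ) = (-25.556336, -19.258081)
h = r sin θ − e = -19.258081 − 20 = -39.258081
sin φ = h / L = -39.258081 / 140 = -0.28041486
φ = arcsin(-0.28041486) = -16.284967°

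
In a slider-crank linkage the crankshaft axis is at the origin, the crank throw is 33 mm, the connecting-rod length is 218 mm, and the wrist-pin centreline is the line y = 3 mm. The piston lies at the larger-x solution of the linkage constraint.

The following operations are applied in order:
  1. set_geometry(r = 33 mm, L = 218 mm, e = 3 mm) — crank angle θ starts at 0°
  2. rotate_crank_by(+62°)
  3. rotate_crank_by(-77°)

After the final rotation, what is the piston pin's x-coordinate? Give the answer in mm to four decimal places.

249.5698

set_geometry: r = 33 mm, L = 218 mm, e = 3 mm; θ ← 0°
rotate_crank_by(+62°): θ ← 0° +62° = 62°
rotate_crank_by(-77°): θ ← 62° -77° = -15°
crank pin P = (r cos θ, r sin θ) = (31.875552, -8.541028)
h = r sin θ − e = -8.541028 − 3 = -11.541028
x = r cos θ + √(L² − h²) = 31.875552 + √(47524.0 − 133.1953) = 31.875552 + 217.694292 = 249.569844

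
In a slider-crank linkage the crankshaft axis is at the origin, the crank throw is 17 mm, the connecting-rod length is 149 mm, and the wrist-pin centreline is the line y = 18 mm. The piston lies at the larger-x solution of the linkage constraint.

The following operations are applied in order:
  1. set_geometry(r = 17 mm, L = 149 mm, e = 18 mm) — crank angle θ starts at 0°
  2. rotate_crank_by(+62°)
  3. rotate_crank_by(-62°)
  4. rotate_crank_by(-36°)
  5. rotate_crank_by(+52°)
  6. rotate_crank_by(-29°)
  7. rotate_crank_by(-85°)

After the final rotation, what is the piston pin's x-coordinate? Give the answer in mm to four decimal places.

142.5049

set_geometry: r = 17 mm, L = 149 mm, e = 18 mm; θ ← 0°
rotate_crank_by(+62°): θ ← 0° +62° = 62°
rotate_crank_by(-62°): θ ← 62° -62° = 0°
rotate_crank_by(-36°): θ ← 0° -36° = -36°
rotate_crank_by(+52°): θ ← -36° +52° = 16°
rotate_crank_by(-29°): θ ← 16° -29° = -13°
rotate_crank_by(-85°): θ ← -13° -85° = -98°
crank pin P = (r cos θ, r sin θ) = (-2.365943, -16.834557)
h = r sin θ − e = -16.834557 − 18 = -34.834557
x = r cos θ + √(L² − h²) = -2.365943 + √(22201.0 − 1213.4464) = -2.365943 + 144.870817 = 142.504874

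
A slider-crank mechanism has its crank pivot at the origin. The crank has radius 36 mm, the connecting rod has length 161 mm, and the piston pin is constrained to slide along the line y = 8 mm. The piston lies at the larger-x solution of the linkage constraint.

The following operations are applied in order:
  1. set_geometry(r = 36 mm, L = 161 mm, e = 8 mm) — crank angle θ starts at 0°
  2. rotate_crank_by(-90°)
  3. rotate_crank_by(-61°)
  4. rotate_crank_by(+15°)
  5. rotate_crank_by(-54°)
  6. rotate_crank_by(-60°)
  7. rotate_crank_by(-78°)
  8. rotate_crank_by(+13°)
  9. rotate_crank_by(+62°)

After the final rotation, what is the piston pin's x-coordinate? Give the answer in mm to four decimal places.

set_geometry: r = 36 mm, L = 161 mm, e = 8 mm; θ ← 0°
rotate_crank_by(-90°): θ ← 0° -90° = -90°
rotate_crank_by(-61°): θ ← -90° -61° = -151°
rotate_crank_by(+15°): θ ← -151° +15° = -136°
rotate_crank_by(-54°): θ ← -136° -54° = -190°
rotate_crank_by(-60°): θ ← -190° -60° = -250°
rotate_crank_by(-78°): θ ← -250° -78° = -328°
rotate_crank_by(+13°): θ ← -328° +13° = -315°
rotate_crank_by(+62°): θ ← -315° +62° = -253°
crank pin P = (r cos θ, r sin θ) = (-10.525381, 34.426971)
h = r sin θ − e = 34.426971 − 8 = 26.426971
x = r cos θ + √(L² − h²) = -10.525381 + √(25921.0 − 698.3848) = -10.525381 + 158.816294 = 148.290912

148.2909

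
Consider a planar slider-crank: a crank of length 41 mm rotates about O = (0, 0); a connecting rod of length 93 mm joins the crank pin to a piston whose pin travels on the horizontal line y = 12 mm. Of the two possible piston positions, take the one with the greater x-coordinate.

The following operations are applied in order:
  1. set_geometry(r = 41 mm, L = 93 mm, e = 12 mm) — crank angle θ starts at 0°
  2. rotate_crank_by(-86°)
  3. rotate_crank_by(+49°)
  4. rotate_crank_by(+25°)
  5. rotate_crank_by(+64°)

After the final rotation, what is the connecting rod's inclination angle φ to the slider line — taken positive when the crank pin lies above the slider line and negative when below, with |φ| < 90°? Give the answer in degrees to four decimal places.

set_geometry: r = 41 mm, L = 93 mm, e = 12 mm; θ ← 0°
rotate_crank_by(-86°): θ ← 0° -86° = -86°
rotate_crank_by(+49°): θ ← -86° +49° = -37°
rotate_crank_by(+25°): θ ← -37° +25° = -12°
rotate_crank_by(+64°): θ ← -12° +64° = 52°
crank pin P = (r cos θ, r sin θ) = (25.242120, 32.308441)
h = r sin θ − e = 32.308441 − 12 = 20.308441
sin φ = h / L = 20.308441 / 93 = 0.21837033
φ = arcsin(0.21837033) = 12.613333°

12.6133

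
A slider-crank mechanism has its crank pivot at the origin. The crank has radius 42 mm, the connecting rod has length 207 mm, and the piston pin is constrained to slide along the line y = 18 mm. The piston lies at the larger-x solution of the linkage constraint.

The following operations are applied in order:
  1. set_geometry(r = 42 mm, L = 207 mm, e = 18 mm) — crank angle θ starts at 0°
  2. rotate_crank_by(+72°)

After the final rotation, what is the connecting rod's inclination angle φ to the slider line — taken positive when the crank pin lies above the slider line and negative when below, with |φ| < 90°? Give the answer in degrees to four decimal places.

6.0854

set_geometry: r = 42 mm, L = 207 mm, e = 18 mm; θ ← 0°
rotate_crank_by(+72°): θ ← 0° +72° = 72°
crank pin P = (r cos θ, r sin θ) = (12.978714, 39.944374)
h = r sin θ − e = 39.944374 − 18 = 21.944374
sin φ = h / L = 21.944374 / 207 = 0.10601147
φ = arcsin(0.10601147) = 6.085445°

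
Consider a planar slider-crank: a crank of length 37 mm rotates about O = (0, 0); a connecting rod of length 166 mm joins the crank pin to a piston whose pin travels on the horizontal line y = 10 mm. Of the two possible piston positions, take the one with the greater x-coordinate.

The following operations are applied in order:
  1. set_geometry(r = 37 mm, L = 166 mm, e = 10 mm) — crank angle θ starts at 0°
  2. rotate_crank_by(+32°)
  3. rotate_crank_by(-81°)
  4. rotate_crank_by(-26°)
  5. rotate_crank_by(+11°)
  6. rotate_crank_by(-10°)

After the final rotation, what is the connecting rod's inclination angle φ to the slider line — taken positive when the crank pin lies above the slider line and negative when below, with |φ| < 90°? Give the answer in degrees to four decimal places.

-15.9321

set_geometry: r = 37 mm, L = 166 mm, e = 10 mm; θ ← 0°
rotate_crank_by(+32°): θ ← 0° +32° = 32°
rotate_crank_by(-81°): θ ← 32° -81° = -49°
rotate_crank_by(-26°): θ ← -49° -26° = -75°
rotate_crank_by(+11°): θ ← -75° +11° = -64°
rotate_crank_by(-10°): θ ← -64° -10° = -74°
crank pin P = (r cos θ, r sin θ) = (10.198582, -35.566683)
h = r sin θ − e = -35.566683 − 10 = -45.566683
sin φ = h / L = -45.566683 / 166 = -0.27449809
φ = arcsin(-0.27449809) = -15.932106°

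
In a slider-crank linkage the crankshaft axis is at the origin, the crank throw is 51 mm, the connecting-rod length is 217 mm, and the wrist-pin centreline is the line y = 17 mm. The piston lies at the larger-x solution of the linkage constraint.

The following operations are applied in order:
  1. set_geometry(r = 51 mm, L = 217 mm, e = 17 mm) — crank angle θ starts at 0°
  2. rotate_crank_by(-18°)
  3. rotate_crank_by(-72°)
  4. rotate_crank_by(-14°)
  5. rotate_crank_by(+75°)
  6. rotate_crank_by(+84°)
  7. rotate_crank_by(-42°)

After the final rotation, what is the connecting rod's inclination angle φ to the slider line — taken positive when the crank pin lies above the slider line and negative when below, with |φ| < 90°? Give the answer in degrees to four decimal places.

set_geometry: r = 51 mm, L = 217 mm, e = 17 mm; θ ← 0°
rotate_crank_by(-18°): θ ← 0° -18° = -18°
rotate_crank_by(-72°): θ ← -18° -72° = -90°
rotate_crank_by(-14°): θ ← -90° -14° = -104°
rotate_crank_by(+75°): θ ← -104° +75° = -29°
rotate_crank_by(+84°): θ ← -29° +84° = 55°
rotate_crank_by(-42°): θ ← 55° -42° = 13°
crank pin P = (r cos θ, r sin θ) = (49.692873, 11.472504)
h = r sin θ − e = 11.472504 − 17 = -5.527496
sin φ = h / L = -5.527496 / 217 = -0.02547233
φ = arcsin(-0.02547233) = -1.459615°

-1.4596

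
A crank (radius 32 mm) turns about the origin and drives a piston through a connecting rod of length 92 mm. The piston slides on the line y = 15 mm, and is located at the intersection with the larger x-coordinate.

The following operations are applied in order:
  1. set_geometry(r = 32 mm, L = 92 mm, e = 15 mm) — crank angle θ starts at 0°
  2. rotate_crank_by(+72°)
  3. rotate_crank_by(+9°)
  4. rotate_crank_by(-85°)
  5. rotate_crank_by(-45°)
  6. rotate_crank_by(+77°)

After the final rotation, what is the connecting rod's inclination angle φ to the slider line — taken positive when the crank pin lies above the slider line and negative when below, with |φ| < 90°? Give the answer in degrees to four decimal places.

0.0144

set_geometry: r = 32 mm, L = 92 mm, e = 15 mm; θ ← 0°
rotate_crank_by(+72°): θ ← 0° +72° = 72°
rotate_crank_by(+9°): θ ← 72° +9° = 81°
rotate_crank_by(-85°): θ ← 81° -85° = -4°
rotate_crank_by(-45°): θ ← -4° -45° = -49°
rotate_crank_by(+77°): θ ← -49° +77° = 28°
crank pin P = (r cos θ, r sin θ) = (28.254323, 15.023090)
h = r sin θ − e = 15.023090 − 15 = 0.023090
sin φ = h / L = 0.023090 / 92 = 0.00025098
φ = arcsin(0.00025098) = 0.014380°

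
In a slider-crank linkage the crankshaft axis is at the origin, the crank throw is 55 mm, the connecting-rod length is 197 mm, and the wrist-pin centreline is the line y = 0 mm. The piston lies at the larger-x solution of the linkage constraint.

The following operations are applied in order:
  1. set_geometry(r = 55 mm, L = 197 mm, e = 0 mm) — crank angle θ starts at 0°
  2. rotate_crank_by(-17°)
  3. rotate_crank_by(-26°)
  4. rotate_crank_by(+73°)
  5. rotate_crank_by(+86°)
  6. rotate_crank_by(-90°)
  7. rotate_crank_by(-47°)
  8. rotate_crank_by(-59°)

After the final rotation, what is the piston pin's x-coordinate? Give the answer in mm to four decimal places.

set_geometry: r = 55 mm, L = 197 mm, e = 0 mm; θ ← 0°
rotate_crank_by(-17°): θ ← 0° -17° = -17°
rotate_crank_by(-26°): θ ← -17° -26° = -43°
rotate_crank_by(+73°): θ ← -43° +73° = 30°
rotate_crank_by(+86°): θ ← 30° +86° = 116°
rotate_crank_by(-90°): θ ← 116° -90° = 26°
rotate_crank_by(-47°): θ ← 26° -47° = -21°
rotate_crank_by(-59°): θ ← -21° -59° = -80°
crank pin P = (r cos θ, r sin θ) = (9.550650, -54.164426)
h = r sin θ − e = -54.164426 − 0 = -54.164426
x = r cos θ + √(L² − h²) = 9.550650 + √(38809.0 − 2933.7851) = 9.550650 + 189.407537 = 198.958186

198.9582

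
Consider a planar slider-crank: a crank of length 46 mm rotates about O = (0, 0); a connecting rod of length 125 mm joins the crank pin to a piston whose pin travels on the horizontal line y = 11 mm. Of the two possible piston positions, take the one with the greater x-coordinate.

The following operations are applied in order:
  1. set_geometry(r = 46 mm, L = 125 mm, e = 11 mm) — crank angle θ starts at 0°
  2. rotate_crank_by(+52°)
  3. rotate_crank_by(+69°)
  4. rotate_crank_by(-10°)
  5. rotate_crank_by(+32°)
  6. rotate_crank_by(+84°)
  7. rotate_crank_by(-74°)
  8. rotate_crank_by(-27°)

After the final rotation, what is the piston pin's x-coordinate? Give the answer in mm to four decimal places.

95.1821

set_geometry: r = 46 mm, L = 125 mm, e = 11 mm; θ ← 0°
rotate_crank_by(+52°): θ ← 0° +52° = 52°
rotate_crank_by(+69°): θ ← 52° +69° = 121°
rotate_crank_by(-10°): θ ← 121° -10° = 111°
rotate_crank_by(+32°): θ ← 111° +32° = 143°
rotate_crank_by(+84°): θ ← 143° +84° = 227°
rotate_crank_by(-74°): θ ← 227° -74° = 153°
rotate_crank_by(-27°): θ ← 153° -27° = 126°
crank pin P = (r cos θ, r sin θ) = (-27.038122, 37.214782)
h = r sin θ − e = 37.214782 − 11 = 26.214782
x = r cos θ + √(L² − h²) = -27.038122 + √(15625.0 − 687.2148) = -27.038122 + 122.220232 = 95.182111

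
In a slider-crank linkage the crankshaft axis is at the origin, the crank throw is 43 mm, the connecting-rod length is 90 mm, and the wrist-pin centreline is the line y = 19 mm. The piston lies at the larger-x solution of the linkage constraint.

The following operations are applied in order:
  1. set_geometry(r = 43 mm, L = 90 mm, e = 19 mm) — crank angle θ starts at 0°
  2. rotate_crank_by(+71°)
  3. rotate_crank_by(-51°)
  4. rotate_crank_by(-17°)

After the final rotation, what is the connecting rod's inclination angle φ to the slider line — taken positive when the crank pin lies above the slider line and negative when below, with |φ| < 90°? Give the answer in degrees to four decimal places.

set_geometry: r = 43 mm, L = 90 mm, e = 19 mm; θ ← 0°
rotate_crank_by(+71°): θ ← 0° +71° = 71°
rotate_crank_by(-51°): θ ← 71° -51° = 20°
rotate_crank_by(-17°): θ ← 20° -17° = 3°
crank pin P = (r cos θ, r sin θ) = (42.941070, 2.250446)
h = r sin θ − e = 2.250446 − 19 = -16.749554
sin φ = h / L = -16.749554 / 90 = -0.18610615
φ = arcsin(-0.18610615) = -10.725630°

-10.7256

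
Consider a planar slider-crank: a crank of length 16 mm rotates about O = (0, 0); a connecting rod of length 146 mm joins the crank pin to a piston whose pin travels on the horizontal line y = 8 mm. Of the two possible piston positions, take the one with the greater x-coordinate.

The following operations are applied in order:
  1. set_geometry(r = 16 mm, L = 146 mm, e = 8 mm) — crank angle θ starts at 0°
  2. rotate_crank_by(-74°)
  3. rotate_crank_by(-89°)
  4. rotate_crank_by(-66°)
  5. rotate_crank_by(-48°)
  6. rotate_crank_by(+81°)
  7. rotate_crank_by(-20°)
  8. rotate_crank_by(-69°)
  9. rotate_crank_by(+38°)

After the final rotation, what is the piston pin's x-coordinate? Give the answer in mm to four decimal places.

set_geometry: r = 16 mm, L = 146 mm, e = 8 mm; θ ← 0°
rotate_crank_by(-74°): θ ← 0° -74° = -74°
rotate_crank_by(-89°): θ ← -74° -89° = -163°
rotate_crank_by(-66°): θ ← -163° -66° = -229°
rotate_crank_by(-48°): θ ← -229° -48° = -277°
rotate_crank_by(+81°): θ ← -277° +81° = -196°
rotate_crank_by(-20°): θ ← -196° -20° = -216°
rotate_crank_by(-69°): θ ← -216° -69° = -285°
rotate_crank_by(+38°): θ ← -285° +38° = -247°
crank pin P = (r cos θ, r sin θ) = (-6.251698, 14.728078)
h = r sin θ − e = 14.728078 − 8 = 6.728078
x = r cos θ + √(L² − h²) = -6.251698 + √(21316.0 − 45.2670) = -6.251698 + 145.844894 = 139.593195

139.5932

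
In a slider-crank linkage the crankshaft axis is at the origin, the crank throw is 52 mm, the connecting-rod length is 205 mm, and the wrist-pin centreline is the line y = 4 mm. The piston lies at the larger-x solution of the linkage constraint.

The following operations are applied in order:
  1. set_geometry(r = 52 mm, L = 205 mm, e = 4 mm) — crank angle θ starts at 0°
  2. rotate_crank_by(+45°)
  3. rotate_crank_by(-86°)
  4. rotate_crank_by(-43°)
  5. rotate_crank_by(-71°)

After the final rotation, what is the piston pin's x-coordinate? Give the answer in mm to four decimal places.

156.2196

set_geometry: r = 52 mm, L = 205 mm, e = 4 mm; θ ← 0°
rotate_crank_by(+45°): θ ← 0° +45° = 45°
rotate_crank_by(-86°): θ ← 45° -86° = -41°
rotate_crank_by(-43°): θ ← -41° -43° = -84°
rotate_crank_by(-71°): θ ← -84° -71° = -155°
crank pin P = (r cos θ, r sin θ) = (-47.128005, -21.976150)
h = r sin θ − e = -21.976150 − 4 = -25.976150
x = r cos θ + √(L² − h²) = -47.128005 + √(42025.0 − 674.7603) = -47.128005 + 203.347583 = 156.219578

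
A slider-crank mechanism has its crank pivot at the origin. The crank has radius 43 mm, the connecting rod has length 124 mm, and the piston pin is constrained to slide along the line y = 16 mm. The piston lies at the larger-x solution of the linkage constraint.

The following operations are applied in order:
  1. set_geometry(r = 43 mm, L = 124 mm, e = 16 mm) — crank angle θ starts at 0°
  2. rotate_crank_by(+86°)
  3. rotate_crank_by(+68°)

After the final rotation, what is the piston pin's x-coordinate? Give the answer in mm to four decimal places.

85.3191

set_geometry: r = 43 mm, L = 124 mm, e = 16 mm; θ ← 0°
rotate_crank_by(+86°): θ ← 0° +86° = 86°
rotate_crank_by(+68°): θ ← 86° +68° = 154°
crank pin P = (r cos θ, r sin θ) = (-38.648144, 18.849959)
h = r sin θ − e = 18.849959 − 16 = 2.849959
x = r cos θ + √(L² − h²) = -38.648144 + √(15376.0 − 8.1223) = -38.648144 + 123.967245 = 85.319101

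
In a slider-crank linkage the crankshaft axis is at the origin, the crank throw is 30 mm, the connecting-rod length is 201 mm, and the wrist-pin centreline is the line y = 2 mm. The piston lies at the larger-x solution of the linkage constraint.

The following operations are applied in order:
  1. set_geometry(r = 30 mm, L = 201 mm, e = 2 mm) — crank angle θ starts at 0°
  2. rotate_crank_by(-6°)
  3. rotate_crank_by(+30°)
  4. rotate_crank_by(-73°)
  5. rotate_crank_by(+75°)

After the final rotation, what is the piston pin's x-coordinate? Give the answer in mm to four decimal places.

227.6543

set_geometry: r = 30 mm, L = 201 mm, e = 2 mm; θ ← 0°
rotate_crank_by(-6°): θ ← 0° -6° = -6°
rotate_crank_by(+30°): θ ← -6° +30° = 24°
rotate_crank_by(-73°): θ ← 24° -73° = -49°
rotate_crank_by(+75°): θ ← -49° +75° = 26°
crank pin P = (r cos θ, r sin θ) = (26.963821, 13.151134)
h = r sin θ − e = 13.151134 − 2 = 11.151134
x = r cos θ + √(L² − h²) = 26.963821 + √(40401.0 − 124.3478) = 26.963821 + 200.690439 = 227.654260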